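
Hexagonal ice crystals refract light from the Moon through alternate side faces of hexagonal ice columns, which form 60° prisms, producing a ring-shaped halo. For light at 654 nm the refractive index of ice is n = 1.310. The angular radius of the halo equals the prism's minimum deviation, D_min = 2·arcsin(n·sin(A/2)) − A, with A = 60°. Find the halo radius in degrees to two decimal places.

21.84°

n·sin(A/2) = 1.310 × sin 30° = 1.310 × 0.5000 = 0.6550.
D_min = 2·arcsin(0.6550) − 60° = 2 × 40.920° − 60° = 21.839°.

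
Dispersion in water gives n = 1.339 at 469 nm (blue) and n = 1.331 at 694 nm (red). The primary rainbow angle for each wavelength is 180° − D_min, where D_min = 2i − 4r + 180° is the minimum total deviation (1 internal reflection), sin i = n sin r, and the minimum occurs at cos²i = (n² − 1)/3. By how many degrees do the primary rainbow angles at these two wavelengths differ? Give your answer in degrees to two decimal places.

At 469 nm (n = 1.339): cos²i = 0.26431 → i = 59.062°, r = 39.834°, D_min = 138.786°, rainbow angle = 41.214°.
At 694 nm (n = 1.331): cos²i = 0.25719 → i = 59.527°, r = 40.356°, D_min = 137.630°, rainbow angle = 42.370°.
Angular width = |41.214° − 42.370°| = 1.156°.

1.16°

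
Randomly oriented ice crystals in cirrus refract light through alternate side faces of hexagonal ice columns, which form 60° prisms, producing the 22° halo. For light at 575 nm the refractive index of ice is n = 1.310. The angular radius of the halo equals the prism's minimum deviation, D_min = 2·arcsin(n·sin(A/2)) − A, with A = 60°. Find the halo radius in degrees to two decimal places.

21.84°

n·sin(A/2) = 1.310 × sin 30° = 1.310 × 0.5000 = 0.6550.
D_min = 2·arcsin(0.6550) − 60° = 2 × 40.920° − 60° = 21.839°.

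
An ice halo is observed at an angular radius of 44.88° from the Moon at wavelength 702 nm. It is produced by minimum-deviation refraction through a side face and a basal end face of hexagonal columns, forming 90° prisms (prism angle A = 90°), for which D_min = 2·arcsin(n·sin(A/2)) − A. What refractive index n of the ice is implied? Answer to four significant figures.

1.306

Rearranging: n = sin((D_min + A)/2) / sin(A/2).
(D_min + A)/2 = (44.88° + 90°)/2 = 67.440°.
n = sin 67.440° / sin 45° = 0.9235 / 0.7071 = 1.3060.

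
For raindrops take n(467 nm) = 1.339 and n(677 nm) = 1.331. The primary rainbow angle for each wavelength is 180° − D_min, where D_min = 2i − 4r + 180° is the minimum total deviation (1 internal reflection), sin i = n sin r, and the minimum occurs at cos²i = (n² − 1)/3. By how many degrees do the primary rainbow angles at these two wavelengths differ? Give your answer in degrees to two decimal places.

1.16°

At 467 nm (n = 1.339): cos²i = 0.26431 → i = 59.062°, r = 39.834°, D_min = 138.786°, rainbow angle = 41.214°.
At 677 nm (n = 1.331): cos²i = 0.25719 → i = 59.527°, r = 40.356°, D_min = 137.630°, rainbow angle = 42.370°.
Angular width = |41.214° − 42.370°| = 1.156°.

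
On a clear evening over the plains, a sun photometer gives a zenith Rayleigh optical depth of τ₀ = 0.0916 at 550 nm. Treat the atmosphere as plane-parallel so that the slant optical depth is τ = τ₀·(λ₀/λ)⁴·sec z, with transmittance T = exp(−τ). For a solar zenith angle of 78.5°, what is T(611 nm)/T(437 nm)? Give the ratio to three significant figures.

2.34

Airmass: sec 78.5° = 5.0159.
τ(611 nm) = 0.0916 × (550/611)⁴ × 5.0159 = 0.0916 × 0.6566 × 5.0159 = 0.3017.
τ(437 nm) = 0.0916 × (550/437)⁴ × 5.0159 = 0.0916 × 2.5091 × 5.0159 = 1.1528.
T(611)/T(437) = exp(τ_B − τ_A) = exp(0.8512) = 2.3424.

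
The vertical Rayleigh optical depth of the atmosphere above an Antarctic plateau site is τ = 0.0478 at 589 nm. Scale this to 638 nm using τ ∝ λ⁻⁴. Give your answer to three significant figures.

0.0347

τ(638 nm) = τ(589 nm) × (589/638)⁴ = 0.0478 × (0.9232)⁴ = 0.0478 × 0.7264 = 0.0347.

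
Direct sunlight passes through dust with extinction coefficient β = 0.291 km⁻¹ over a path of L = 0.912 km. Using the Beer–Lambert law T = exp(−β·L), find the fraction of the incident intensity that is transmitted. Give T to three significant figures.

τ = β·L = 0.291 × 0.912 = 0.2654.
T = exp(−0.2654) = 0.7669.

0.767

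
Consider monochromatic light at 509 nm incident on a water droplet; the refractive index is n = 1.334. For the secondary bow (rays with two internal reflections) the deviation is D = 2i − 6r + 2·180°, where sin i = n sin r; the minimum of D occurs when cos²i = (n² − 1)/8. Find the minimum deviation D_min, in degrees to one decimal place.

231.2°

cos²i = (1.77956 − 1)/8 = 0.09744; i = arccos(0.31216) = 71.810°.
sin r = sin 71.810°/1.334 = 0.71217; r = 45.411°.
D_min = 2·71.810° − 6·45.411° + 360° = 231.153°.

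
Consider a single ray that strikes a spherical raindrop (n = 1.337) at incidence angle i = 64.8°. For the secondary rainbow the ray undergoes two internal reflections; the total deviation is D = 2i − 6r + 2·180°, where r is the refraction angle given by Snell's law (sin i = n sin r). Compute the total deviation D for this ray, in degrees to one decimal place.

sin r = sin 64.8° / 1.337 = 0.9048/1.337 = 0.6768; r = 42.59°.
D = 2·64.8° − 6·42.59° + 2·180° = 129.60° − 255.55° + 360° = 234.05°.

234.1°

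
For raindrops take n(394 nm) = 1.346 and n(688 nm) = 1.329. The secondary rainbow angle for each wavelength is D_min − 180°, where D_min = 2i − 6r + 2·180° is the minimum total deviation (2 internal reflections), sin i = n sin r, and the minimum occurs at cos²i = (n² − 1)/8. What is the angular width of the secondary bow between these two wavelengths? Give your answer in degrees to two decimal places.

At 394 nm (n = 1.346): cos²i = 0.10146 → i = 71.426°, r = 44.768°, D_min = 234.241°, rainbow angle = 54.241°.
At 688 nm (n = 1.329): cos²i = 0.09578 → i = 71.972°, r = 45.685°, D_min = 229.837°, rainbow angle = 49.837°.
Angular width = |54.241° − 49.837°| = 4.404°.

4.40°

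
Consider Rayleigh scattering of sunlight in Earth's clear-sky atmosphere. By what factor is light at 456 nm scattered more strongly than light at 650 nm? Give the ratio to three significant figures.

4.13

Rayleigh scattering ∝ λ⁻⁴, so the ratio of coefficients is the inverse fourth power of the wavelength ratio.
σ(456)/σ(650) = (650/456)⁴ = (1.4254)⁴ = 4.129.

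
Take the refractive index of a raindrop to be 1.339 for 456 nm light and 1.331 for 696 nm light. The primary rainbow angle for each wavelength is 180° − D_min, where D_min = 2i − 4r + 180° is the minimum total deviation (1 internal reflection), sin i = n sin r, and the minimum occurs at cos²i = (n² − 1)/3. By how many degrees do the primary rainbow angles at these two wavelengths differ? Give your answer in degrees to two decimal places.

At 456 nm (n = 1.339): cos²i = 0.26431 → i = 59.062°, r = 39.834°, D_min = 138.786°, rainbow angle = 41.214°.
At 696 nm (n = 1.331): cos²i = 0.25719 → i = 59.527°, r = 40.356°, D_min = 137.630°, rainbow angle = 42.370°.
Angular width = |41.214° − 42.370°| = 1.156°.

1.16°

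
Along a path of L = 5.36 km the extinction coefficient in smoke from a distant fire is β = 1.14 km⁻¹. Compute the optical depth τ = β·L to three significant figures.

τ = β·L = 1.14 × 5.36 = 6.1104.

6.11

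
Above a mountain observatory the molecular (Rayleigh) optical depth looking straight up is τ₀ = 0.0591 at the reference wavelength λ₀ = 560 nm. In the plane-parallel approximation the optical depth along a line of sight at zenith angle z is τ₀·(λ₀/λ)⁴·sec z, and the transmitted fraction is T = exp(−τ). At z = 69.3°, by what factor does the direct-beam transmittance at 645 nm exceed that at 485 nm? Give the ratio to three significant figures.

Airmass: sec 69.3° = 2.8291.
τ(645 nm) = 0.0591 × (560/645)⁴ × 2.8291 = 0.0591 × 0.5682 × 2.8291 = 0.0950.
τ(485 nm) = 0.0591 × (560/485)⁴ × 2.8291 = 0.0591 × 1.7774 × 2.8291 = 0.2972.
T(645)/T(485) = exp(τ_B − τ_A) = exp(0.2022) = 1.2241.

1.22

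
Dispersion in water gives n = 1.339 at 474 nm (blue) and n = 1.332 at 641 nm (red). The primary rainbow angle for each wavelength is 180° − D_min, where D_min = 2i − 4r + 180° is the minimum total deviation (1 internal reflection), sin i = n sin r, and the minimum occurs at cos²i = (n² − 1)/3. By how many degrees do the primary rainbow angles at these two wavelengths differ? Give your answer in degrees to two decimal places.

At 474 nm (n = 1.339): cos²i = 0.26431 → i = 59.062°, r = 39.834°, D_min = 138.786°, rainbow angle = 41.214°.
At 641 nm (n = 1.332): cos²i = 0.25807 → i = 59.469°, r = 40.290°, D_min = 137.776°, rainbow angle = 42.224°.
Angular width = |41.214° − 42.224°| = 1.010°.

1.01°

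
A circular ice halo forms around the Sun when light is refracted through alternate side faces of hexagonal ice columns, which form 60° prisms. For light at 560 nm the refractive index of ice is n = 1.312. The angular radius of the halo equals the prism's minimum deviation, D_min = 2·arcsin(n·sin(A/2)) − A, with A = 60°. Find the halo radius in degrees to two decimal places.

21.99°

n·sin(A/2) = 1.312 × sin 30° = 1.312 × 0.5000 = 0.6560.
D_min = 2·arcsin(0.6560) − 60° = 2 × 40.996° − 60° = 21.991°.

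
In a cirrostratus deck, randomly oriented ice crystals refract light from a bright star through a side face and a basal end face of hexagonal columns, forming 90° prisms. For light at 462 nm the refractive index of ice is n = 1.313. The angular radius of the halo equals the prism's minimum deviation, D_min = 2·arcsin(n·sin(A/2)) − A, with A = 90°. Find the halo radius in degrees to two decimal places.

46.38°

n·sin(A/2) = 1.313 × sin 45° = 1.313 × 0.7071 = 0.9284.
D_min = 2·arcsin(0.9284) − 90° = 2 × 68.192° − 90° = 46.383°.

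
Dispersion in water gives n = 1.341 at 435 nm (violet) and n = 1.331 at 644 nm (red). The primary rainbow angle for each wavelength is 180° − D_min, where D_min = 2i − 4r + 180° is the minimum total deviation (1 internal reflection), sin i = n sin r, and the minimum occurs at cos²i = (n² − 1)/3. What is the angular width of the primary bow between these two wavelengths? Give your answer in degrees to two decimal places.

1.44°

At 435 nm (n = 1.341): cos²i = 0.26609 → i = 58.946°, r = 39.705°, D_min = 139.071°, rainbow angle = 40.929°.
At 644 nm (n = 1.331): cos²i = 0.25719 → i = 59.527°, r = 40.356°, D_min = 137.630°, rainbow angle = 42.370°.
Angular width = |40.929° − 42.370°| = 1.441°.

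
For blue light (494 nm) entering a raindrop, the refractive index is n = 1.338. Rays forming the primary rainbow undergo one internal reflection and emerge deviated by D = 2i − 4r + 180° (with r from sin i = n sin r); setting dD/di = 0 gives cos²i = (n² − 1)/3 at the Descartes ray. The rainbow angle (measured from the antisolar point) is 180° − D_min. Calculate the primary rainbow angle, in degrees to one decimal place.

cos²i = (1.79024 − 1)/3 = 0.26341; i = arccos(0.51324) = 59.120°.
sin r = sin 59.120°/1.338 = 0.64144; r = 39.899°.
D_min = 2·59.120° − 4·39.899° + 180° = 138.643°.
Rainbow angle = 180° − D_min = 41.357°.

41.4°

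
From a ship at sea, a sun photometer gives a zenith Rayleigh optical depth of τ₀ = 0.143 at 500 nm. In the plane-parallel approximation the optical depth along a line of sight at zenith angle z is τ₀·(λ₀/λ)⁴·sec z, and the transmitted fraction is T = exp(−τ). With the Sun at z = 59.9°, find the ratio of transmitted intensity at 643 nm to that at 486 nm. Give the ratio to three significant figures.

1.24

Airmass: sec 59.9° = 1.9940.
τ(643 nm) = 0.143 × (500/643)⁴ × 1.9940 = 0.143 × 0.3656 × 1.9940 = 0.1043.
τ(486 nm) = 0.143 × (500/486)⁴ × 1.9940 = 0.143 × 1.1203 × 1.9940 = 0.3194.
T(643)/T(486) = exp(τ_B − τ_A) = exp(0.2152) = 1.2401.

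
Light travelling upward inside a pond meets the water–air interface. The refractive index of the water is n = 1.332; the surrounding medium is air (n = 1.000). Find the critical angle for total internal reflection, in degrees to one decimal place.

48.7°

sin θ_c = n_air / n = 1.000 / 1.332 = 0.7508.
θ_c = arcsin(0.7508) = 48.66°.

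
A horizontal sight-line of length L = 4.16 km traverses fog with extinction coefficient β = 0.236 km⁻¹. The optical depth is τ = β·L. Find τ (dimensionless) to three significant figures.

τ = β·L = 0.236 × 4.16 = 0.9818.

0.982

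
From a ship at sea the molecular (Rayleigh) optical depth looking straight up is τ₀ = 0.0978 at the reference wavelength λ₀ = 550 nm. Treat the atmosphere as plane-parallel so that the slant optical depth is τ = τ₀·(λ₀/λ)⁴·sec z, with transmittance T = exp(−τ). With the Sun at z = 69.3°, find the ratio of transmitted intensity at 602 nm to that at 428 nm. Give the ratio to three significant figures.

1.75

Airmass: sec 69.3° = 2.8291.
τ(602 nm) = 0.0978 × (550/602)⁴ × 2.8291 = 0.0978 × 0.6967 × 2.8291 = 0.1928.
τ(428 nm) = 0.0978 × (550/428)⁴ × 2.8291 = 0.0978 × 2.7269 × 2.8291 = 0.7545.
T(602)/T(428) = exp(τ_B − τ_A) = exp(0.5617) = 1.7537.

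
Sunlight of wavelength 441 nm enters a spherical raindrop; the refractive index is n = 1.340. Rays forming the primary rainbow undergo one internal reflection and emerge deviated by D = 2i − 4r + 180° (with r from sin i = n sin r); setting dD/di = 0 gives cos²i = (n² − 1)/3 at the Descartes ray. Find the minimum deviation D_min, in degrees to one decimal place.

138.9°

cos²i = (1.79560 − 1)/3 = 0.26520; i = arccos(0.51498) = 59.004°.
sin r = sin 59.004°/1.340 = 0.63971; r = 39.770°.
D_min = 2·59.004° − 4·39.770° + 180° = 138.929°.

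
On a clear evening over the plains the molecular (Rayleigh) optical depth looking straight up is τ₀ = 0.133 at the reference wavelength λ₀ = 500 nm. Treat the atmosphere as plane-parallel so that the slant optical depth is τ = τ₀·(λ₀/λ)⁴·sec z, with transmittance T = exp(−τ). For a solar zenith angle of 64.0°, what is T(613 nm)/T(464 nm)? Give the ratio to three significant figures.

Airmass: sec 64.0° = 2.2812.
τ(613 nm) = 0.133 × (500/613)⁴ × 2.2812 = 0.133 × 0.4426 × 2.2812 = 0.1343.
τ(464 nm) = 0.133 × (500/464)⁴ × 2.2812 = 0.133 × 1.3484 × 2.2812 = 0.4091.
T(613)/T(464) = exp(τ_B − τ_A) = exp(0.2748) = 1.3163.

1.32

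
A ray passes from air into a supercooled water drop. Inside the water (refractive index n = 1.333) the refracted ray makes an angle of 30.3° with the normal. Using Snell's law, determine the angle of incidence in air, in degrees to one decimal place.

Snell: sin θ_i = n · sin θ_r = 1.333 × sin 30.3° = 1.333 × 0.5045 = 0.6725.
θ_i = arcsin(0.6725) = 42.26°.

42.3°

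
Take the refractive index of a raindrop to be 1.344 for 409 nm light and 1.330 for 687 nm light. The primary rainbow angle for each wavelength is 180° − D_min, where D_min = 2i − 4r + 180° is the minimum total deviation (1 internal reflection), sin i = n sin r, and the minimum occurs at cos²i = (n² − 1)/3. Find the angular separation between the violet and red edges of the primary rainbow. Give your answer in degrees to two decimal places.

2.01°

At 409 nm (n = 1.344): cos²i = 0.26878 → i = 58.772°, r = 39.512°, D_min = 139.495°, rainbow angle = 40.505°.
At 687 nm (n = 1.330): cos²i = 0.25630 → i = 59.585°, r = 40.422°, D_min = 137.484°, rainbow angle = 42.516°.
Angular width = |40.505° − 42.516°| = 2.011°.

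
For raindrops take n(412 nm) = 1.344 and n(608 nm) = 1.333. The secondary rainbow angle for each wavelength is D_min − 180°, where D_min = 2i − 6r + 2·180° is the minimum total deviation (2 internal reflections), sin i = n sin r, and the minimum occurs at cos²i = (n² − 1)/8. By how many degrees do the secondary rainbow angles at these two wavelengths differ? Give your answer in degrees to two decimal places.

2.84°

At 412 nm (n = 1.344): cos²i = 0.10079 → i = 71.490°, r = 44.874°, D_min = 233.733°, rainbow angle = 53.733°.
At 608 nm (n = 1.333): cos²i = 0.09711 → i = 71.843°, r = 45.466°, D_min = 230.891°, rainbow angle = 50.891°.
Angular width = |53.733° − 50.891°| = 2.842°.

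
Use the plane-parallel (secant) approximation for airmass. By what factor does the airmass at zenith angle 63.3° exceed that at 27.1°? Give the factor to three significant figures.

X(63.3°)/X(27.1°) = sec 63.3° / sec 27.1° = cos 27.1° / cos 63.3° = 0.8902/0.4493 = 1.9812.

1.98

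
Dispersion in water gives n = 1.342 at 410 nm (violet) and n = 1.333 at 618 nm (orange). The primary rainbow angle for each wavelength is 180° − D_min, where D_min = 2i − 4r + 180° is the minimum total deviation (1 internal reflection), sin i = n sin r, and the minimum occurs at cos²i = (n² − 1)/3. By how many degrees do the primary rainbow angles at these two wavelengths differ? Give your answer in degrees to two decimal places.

1.29°

At 410 nm (n = 1.342): cos²i = 0.26699 → i = 58.888°, r = 39.641°, D_min = 139.213°, rainbow angle = 40.787°.
At 618 nm (n = 1.333): cos²i = 0.25896 → i = 59.410°, r = 40.225°, D_min = 137.922°, rainbow angle = 42.078°.
Angular width = |40.787° − 42.078°| = 1.291°.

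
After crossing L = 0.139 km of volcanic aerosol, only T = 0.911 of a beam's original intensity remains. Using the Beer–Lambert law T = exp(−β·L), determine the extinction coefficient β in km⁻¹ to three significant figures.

Beer–Lambert: T = exp(−βL) ⇒ β = −ln(T)/L = −ln(0.911)/0.139 = 0.0932/0.139 = 0.6706 km⁻¹.

0.671 km⁻¹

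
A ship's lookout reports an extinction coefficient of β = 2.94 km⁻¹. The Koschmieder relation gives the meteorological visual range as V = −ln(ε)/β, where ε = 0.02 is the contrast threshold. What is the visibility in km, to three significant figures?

1.33 km

V = −ln(0.02) / 2.94 = 3.912 / 2.94 = 1.3306 km.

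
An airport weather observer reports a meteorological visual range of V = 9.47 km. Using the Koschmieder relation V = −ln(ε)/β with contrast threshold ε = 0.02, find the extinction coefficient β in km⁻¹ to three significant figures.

0.413 km⁻¹

β = −ln(0.02) / V = 3.912 / 9.47 = 0.4131 km⁻¹.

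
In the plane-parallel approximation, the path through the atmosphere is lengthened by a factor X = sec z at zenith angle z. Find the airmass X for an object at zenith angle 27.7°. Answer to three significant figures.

X = sec z = 1/cos 27.7° = 1/0.8854 = 1.1294.

1.13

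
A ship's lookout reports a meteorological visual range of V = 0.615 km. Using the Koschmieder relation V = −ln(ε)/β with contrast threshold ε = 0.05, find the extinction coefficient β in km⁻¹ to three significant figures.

4.87 km⁻¹

β = −ln(0.05) / V = 2.996 / 0.615 = 4.8711 km⁻¹.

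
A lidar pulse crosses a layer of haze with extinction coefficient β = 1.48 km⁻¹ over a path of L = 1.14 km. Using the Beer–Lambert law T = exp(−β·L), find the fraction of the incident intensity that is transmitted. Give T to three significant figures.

0.185

τ = β·L = 1.48 × 1.14 = 1.6872.
T = exp(−1.6872) = 0.1850.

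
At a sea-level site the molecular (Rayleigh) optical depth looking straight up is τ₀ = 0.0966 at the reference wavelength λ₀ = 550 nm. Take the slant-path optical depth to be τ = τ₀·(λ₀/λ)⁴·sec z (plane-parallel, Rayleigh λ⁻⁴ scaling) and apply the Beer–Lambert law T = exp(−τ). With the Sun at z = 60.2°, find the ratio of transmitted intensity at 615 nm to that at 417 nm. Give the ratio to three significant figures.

1.59

Airmass: sec 60.2° = 2.0122.
τ(615 nm) = 0.0966 × (550/615)⁴ × 2.0122 = 0.0966 × 0.6397 × 2.0122 = 0.1243.
τ(417 nm) = 0.0966 × (550/417)⁴ × 2.0122 = 0.0966 × 3.0263 × 2.0122 = 0.5882.
T(615)/T(417) = exp(τ_B − τ_A) = exp(0.4639) = 1.5903.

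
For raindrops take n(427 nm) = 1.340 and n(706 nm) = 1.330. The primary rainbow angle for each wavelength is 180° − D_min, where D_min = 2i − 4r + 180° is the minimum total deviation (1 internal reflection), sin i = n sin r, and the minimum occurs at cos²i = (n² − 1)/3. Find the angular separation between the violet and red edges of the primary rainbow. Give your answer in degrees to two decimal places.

1.45°

At 427 nm (n = 1.340): cos²i = 0.26520 → i = 59.004°, r = 39.770°, D_min = 138.929°, rainbow angle = 41.071°.
At 706 nm (n = 1.330): cos²i = 0.25630 → i = 59.585°, r = 40.422°, D_min = 137.484°, rainbow angle = 42.516°.
Angular width = |41.071° − 42.516°| = 1.445°.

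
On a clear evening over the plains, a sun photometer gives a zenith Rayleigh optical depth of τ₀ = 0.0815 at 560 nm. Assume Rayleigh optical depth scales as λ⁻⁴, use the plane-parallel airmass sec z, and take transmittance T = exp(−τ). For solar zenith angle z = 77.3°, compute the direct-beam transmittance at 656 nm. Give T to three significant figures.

sec 77.3° = 4.5486.
τ = 0.0815 × (560/656)⁴ × 4.5486 = 0.0815 × 0.5311 × 4.5486 = 0.1969.
T = exp(−0.1969) = 0.8213.

0.821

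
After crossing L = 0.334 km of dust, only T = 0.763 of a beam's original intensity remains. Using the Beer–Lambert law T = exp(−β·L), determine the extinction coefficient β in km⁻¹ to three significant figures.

Beer–Lambert: T = exp(−βL) ⇒ β = −ln(T)/L = −ln(0.763)/0.334 = 0.2705/0.334 = 0.8099 km⁻¹.

0.810 km⁻¹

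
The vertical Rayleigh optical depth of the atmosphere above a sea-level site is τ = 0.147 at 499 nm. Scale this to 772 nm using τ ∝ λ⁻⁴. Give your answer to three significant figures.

0.0257

τ(772 nm) = τ(499 nm) × (499/772)⁴ = 0.147 × (0.6464)⁴ = 0.147 × 0.1746 = 0.0257.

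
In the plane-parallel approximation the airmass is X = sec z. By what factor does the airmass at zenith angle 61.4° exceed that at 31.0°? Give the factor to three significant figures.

1.79

X(61.4°)/X(31.0°) = sec 61.4° / sec 31.0° = cos 31.0° / cos 61.4° = 0.8572/0.4787 = 1.7906.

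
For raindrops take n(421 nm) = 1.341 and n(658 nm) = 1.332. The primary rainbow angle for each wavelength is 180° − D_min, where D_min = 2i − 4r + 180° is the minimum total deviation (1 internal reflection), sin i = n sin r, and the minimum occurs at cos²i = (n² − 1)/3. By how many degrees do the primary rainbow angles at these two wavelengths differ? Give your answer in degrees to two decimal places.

1.29°

At 421 nm (n = 1.341): cos²i = 0.26609 → i = 58.946°, r = 39.705°, D_min = 139.071°, rainbow angle = 40.929°.
At 658 nm (n = 1.332): cos²i = 0.25807 → i = 59.469°, r = 40.290°, D_min = 137.776°, rainbow angle = 42.224°.
Angular width = |40.929° − 42.224°| = 1.295°.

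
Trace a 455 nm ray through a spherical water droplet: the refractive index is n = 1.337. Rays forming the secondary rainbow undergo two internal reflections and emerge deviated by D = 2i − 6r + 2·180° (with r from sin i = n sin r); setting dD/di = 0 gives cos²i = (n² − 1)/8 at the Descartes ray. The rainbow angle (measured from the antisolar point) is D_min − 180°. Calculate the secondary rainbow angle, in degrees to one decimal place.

51.9°

cos²i = (1.78757 − 1)/8 = 0.09845; i = arccos(0.31376) = 71.714°.
sin r = sin 71.714°/1.337 = 0.71017; r = 45.249°.
D_min = 2·71.714° − 6·45.249° + 360° = 231.934°.
Rainbow angle = D_min − 180° = 51.934°.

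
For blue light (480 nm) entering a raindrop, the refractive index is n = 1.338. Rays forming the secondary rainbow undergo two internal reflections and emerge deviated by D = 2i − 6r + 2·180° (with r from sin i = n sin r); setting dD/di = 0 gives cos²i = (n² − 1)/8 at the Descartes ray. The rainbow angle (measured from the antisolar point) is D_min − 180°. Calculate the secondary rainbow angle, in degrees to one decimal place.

cos²i = (1.79024 − 1)/8 = 0.09878; i = arccos(0.31429) = 71.682°.
sin r = sin 71.682°/1.338 = 0.70951; r = 45.195°.
D_min = 2·71.682° − 6·45.195° + 360° = 232.193°.
Rainbow angle = D_min − 180° = 52.193°.

52.2°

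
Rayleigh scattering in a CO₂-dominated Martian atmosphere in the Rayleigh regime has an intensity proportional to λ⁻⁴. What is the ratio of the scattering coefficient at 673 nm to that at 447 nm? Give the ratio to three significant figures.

0.195

Rayleigh scattering ∝ λ⁻⁴, so the ratio of coefficients is the inverse fourth power of the wavelength ratio.
σ(673)/σ(447) = (447/673)⁴ = (0.6642)⁴ = 0.1946.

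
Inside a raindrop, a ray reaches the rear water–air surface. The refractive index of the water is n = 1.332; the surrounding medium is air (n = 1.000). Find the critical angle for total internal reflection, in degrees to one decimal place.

sin θ_c = n_air / n = 1.000 / 1.332 = 0.7508.
θ_c = arcsin(0.7508) = 48.66°.

48.7°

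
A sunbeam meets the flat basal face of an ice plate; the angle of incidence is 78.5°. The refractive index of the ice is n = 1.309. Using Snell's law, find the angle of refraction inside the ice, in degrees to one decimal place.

48.5°

Snell: sin θ_r = sin θ_i / n = sin 78.5° / 1.309 = 0.9799 / 1.309 = 0.7486.
θ_r = arcsin(0.7486) = 48.47°.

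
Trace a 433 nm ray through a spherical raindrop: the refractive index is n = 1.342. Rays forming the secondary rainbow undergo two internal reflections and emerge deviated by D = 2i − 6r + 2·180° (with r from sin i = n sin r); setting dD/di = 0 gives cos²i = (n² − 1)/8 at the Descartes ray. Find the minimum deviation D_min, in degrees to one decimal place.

233.2°

cos²i = (1.80096 − 1)/8 = 0.10012; i = arccos(0.31642) = 71.554°.
sin r = sin 71.554°/1.342 = 0.70687; r = 44.981°.
D_min = 2·71.554° − 6·44.981° + 360° = 233.222°.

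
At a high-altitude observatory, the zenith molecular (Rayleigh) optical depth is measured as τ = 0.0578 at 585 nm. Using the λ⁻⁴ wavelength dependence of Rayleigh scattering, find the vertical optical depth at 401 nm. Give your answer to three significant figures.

τ(401 nm) = τ(585 nm) × (585/401)⁴ = 0.0578 × (1.4589)⁴ = 0.0578 × 4.5295 = 0.2618.

0.262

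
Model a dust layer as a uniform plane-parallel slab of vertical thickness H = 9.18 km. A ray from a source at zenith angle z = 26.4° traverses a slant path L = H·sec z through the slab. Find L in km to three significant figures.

sec z = 1/cos 26.4° = 1.1164.
L = 9.18 × 1.1164 = 10.249 km.

10.2 km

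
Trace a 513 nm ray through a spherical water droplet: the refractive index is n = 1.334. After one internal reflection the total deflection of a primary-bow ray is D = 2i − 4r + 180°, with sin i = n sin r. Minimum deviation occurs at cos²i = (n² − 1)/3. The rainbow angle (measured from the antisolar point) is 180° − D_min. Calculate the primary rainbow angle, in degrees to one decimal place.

cos²i = (1.77956 − 1)/3 = 0.25985; i = arccos(0.50976) = 59.352°.
sin r = sin 59.352°/1.334 = 0.64492; r = 40.159°.
D_min = 2·59.352° − 4·40.159° + 180° = 138.067°.
Rainbow angle = 180° − D_min = 41.933°.

41.9°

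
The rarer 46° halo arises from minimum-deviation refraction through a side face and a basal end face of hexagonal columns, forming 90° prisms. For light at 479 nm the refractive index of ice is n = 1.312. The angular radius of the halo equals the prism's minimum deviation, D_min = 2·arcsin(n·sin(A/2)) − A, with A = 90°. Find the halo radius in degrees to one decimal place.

46.2°

n·sin(A/2) = 1.312 × sin 45° = 1.312 × 0.7071 = 0.9277.
D_min = 2·arcsin(0.9277) − 90° = 2 × 68.083° − 90° = 46.166°.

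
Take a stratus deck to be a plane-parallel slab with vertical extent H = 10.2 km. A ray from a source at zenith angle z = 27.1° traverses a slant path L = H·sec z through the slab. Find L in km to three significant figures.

sec z = 1/cos 27.1° = 1.1233.
L = 10.2 × 1.1233 = 11.458 km.

11.5 km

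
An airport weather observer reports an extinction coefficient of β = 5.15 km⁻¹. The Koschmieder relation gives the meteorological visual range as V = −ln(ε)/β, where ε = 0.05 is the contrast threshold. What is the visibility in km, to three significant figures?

V = −ln(0.05) / 5.15 = 2.996 / 5.15 = 0.5817 km.

0.582 km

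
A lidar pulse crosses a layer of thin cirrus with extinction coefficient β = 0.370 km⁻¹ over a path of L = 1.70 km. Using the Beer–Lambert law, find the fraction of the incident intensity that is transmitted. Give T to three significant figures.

0.533

τ = β·L = 0.370 × 1.70 = 0.6290.
T = exp(−0.6290) = 0.5331.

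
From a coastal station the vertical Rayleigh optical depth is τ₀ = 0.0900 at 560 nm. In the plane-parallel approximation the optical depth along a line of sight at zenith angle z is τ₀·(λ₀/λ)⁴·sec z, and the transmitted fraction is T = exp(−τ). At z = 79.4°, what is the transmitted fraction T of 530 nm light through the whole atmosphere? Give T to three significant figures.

sec 79.4° = 5.4362.
τ = 0.0900 × (560/530)⁴ × 5.4362 = 0.0900 × 1.2464 × 5.4362 = 0.6098.
T = exp(−0.6098) = 0.5435.

0.543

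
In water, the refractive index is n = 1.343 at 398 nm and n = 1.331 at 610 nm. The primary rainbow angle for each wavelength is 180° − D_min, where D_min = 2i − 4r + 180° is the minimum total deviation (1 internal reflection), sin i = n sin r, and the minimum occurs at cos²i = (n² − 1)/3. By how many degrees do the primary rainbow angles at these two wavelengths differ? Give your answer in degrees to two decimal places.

At 398 nm (n = 1.343): cos²i = 0.26788 → i = 58.830°, r = 39.577°, D_min = 139.354°, rainbow angle = 40.646°.
At 610 nm (n = 1.331): cos²i = 0.25719 → i = 59.527°, r = 40.356°, D_min = 137.630°, rainbow angle = 42.370°.
Angular width = |40.646° − 42.370°| = 1.724°.

1.72°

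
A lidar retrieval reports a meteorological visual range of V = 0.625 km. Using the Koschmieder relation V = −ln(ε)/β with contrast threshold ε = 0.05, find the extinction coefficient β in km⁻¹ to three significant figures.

4.79 km⁻¹

β = −ln(0.05) / V = 2.996 / 0.625 = 4.7932 km⁻¹.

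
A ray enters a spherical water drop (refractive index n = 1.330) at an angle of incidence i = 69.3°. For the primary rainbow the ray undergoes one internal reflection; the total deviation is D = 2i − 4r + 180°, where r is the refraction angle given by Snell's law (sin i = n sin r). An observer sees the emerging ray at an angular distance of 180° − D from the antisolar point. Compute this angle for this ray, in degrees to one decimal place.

sin r = sin 69.3° / 1.330 = 0.9354/1.330 = 0.7033; r = 44.70°.
D = 2·69.3° − 4·44.70° + 180° = 138.60° − 178.78° + 180° = 139.82°.
Angle from antisolar point = 180° − D = 40.18°.

40.2°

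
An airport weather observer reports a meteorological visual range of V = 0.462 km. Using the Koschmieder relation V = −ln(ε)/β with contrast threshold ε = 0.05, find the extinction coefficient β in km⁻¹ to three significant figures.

β = −ln(0.05) / V = 2.996 / 0.462 = 6.4843 km⁻¹.

6.48 km⁻¹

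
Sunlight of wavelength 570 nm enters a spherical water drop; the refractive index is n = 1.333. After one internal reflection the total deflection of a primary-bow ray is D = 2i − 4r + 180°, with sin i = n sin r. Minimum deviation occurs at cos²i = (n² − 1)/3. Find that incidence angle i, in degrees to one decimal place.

cos²i = (1.333² − 1)/3 = (1.77689 − 1)/3 = 0.25896.
cos i = 0.50888, so i = 59.410°.

59.4°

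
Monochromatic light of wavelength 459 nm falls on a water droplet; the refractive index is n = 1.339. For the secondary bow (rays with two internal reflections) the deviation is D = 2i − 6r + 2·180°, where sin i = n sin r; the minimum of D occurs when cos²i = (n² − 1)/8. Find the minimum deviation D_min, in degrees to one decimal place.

cos²i = (1.79292 − 1)/8 = 0.09912; i = arccos(0.31483) = 71.650°.
sin r = sin 71.650°/1.339 = 0.70885; r = 45.141°.
D_min = 2·71.650° − 6·45.141° + 360° = 232.451°.

232.5°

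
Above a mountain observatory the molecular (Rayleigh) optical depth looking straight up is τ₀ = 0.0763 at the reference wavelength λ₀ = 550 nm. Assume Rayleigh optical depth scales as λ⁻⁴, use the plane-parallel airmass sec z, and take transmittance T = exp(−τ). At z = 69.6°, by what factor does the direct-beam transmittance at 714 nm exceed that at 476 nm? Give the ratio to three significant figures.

1.37

Airmass: sec 69.6° = 2.8688.
τ(714 nm) = 0.0763 × (550/714)⁴ × 2.8688 = 0.0763 × 0.3521 × 2.8688 = 0.0771.
τ(476 nm) = 0.0763 × (550/476)⁴ × 2.8688 = 0.0763 × 1.7825 × 2.8688 = 0.3902.
T(714)/T(476) = exp(τ_B − τ_A) = exp(0.3131) = 1.3677.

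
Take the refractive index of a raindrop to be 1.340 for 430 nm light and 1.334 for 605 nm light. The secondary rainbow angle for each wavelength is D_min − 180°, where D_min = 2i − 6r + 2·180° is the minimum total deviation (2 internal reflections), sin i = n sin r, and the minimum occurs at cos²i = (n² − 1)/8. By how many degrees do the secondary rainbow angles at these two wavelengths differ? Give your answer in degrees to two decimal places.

1.56°

At 430 nm (n = 1.340): cos²i = 0.09945 → i = 71.618°, r = 45.088°, D_min = 232.709°, rainbow angle = 52.709°.
At 605 nm (n = 1.334): cos²i = 0.09744 → i = 71.810°, r = 45.411°, D_min = 231.153°, rainbow angle = 51.153°.
Angular width = |52.709° − 51.153°| = 1.556°.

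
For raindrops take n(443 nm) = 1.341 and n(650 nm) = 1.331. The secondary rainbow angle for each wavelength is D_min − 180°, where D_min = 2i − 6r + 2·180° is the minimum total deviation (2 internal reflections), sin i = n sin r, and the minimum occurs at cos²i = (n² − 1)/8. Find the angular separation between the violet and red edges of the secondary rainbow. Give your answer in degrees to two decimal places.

2.60°

At 443 nm (n = 1.341): cos²i = 0.09979 → i = 71.586°, r = 45.034°, D_min = 232.966°, rainbow angle = 52.966°.
At 650 nm (n = 1.331): cos²i = 0.09645 → i = 71.907°, r = 45.575°, D_min = 230.365°, rainbow angle = 50.365°.
Angular width = |52.966° − 50.365°| = 2.601°.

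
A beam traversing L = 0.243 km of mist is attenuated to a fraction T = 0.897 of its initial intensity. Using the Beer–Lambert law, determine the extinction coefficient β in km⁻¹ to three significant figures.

0.447 km⁻¹

Beer–Lambert: T = exp(−βL) ⇒ β = −ln(T)/L = −ln(0.897)/0.243 = 0.1087/0.243 = 0.4473 km⁻¹.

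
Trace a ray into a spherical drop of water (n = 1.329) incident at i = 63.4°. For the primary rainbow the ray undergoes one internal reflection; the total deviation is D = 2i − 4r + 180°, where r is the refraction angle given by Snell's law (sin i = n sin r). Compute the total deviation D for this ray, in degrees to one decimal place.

137.7°

sin r = sin 63.4° / 1.329 = 0.8942/1.329 = 0.6728; r = 42.28°.
D = 2·63.4° − 4·42.28° + 180° = 126.80° − 169.13° + 180° = 137.67°.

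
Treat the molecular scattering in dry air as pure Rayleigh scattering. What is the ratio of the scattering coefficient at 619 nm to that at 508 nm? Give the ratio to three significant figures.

Rayleigh scattering ∝ λ⁻⁴, so the ratio of coefficients is the inverse fourth power of the wavelength ratio.
σ(619)/σ(508) = (508/619)⁴ = (0.8207)⁴ = 0.4536.

0.454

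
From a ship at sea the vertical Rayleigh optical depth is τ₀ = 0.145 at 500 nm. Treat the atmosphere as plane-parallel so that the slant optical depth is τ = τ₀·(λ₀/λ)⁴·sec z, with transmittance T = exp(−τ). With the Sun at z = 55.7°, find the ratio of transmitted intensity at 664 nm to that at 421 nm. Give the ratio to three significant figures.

Airmass: sec 55.7° = 1.7745.
τ(664 nm) = 0.145 × (500/664)⁴ × 1.7745 = 0.145 × 0.3215 × 1.7745 = 0.0827.
τ(421 nm) = 0.145 × (500/421)⁴ × 1.7745 = 0.145 × 1.9895 × 1.7745 = 0.5119.
T(664)/T(421) = exp(τ_B − τ_A) = exp(0.4292) = 1.5360.

1.54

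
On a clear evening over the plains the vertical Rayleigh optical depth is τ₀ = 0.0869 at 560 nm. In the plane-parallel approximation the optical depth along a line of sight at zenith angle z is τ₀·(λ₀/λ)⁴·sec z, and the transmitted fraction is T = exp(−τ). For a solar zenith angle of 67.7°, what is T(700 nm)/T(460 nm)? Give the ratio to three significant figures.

Airmass: sec 67.7° = 2.6354.
τ(700 nm) = 0.0869 × (560/700)⁴ × 2.6354 = 0.0869 × 0.4096 × 2.6354 = 0.0938.
τ(460 nm) = 0.0869 × (560/460)⁴ × 2.6354 = 0.0869 × 2.1964 × 2.6354 = 0.5030.
T(700)/T(460) = exp(τ_B − τ_A) = exp(0.4092) = 1.5056.

1.51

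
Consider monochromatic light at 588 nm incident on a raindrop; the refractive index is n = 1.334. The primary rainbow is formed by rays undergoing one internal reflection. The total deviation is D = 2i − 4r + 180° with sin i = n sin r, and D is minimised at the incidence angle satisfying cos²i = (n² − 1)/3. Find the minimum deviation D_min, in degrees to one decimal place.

cos²i = (1.77956 − 1)/3 = 0.25985; i = arccos(0.50976) = 59.352°.
sin r = sin 59.352°/1.334 = 0.64492; r = 40.159°.
D_min = 2·59.352° − 4·40.159° + 180° = 138.067°.

138.1°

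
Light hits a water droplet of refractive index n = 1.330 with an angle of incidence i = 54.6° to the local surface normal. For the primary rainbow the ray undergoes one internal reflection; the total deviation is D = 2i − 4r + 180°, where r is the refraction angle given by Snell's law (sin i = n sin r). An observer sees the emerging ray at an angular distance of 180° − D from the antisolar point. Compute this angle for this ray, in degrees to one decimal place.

sin r = sin 54.6° / 1.330 = 0.8151/1.330 = 0.6129; r = 37.80°.
D = 2·54.6° − 4·37.80° + 180° = 109.20° − 151.19° + 180° = 138.01°.
Angle from antisolar point = 180° − D = 41.99°.

42.0°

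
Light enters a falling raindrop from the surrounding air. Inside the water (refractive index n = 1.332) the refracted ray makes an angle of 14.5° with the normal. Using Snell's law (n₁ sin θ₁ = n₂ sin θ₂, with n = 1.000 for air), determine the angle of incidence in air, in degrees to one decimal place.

Snell: sin θ_i = n · sin θ_r = 1.332 × sin 14.5° = 1.332 × 0.2504 = 0.3335.
θ_i = arcsin(0.3335) = 19.48°.

19.5°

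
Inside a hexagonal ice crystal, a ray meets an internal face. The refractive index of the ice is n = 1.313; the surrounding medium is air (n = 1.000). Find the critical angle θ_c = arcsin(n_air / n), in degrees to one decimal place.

49.6°

sin θ_c = n_air / n = 1.000 / 1.313 = 0.7616.
θ_c = arcsin(0.7616) = 49.61°.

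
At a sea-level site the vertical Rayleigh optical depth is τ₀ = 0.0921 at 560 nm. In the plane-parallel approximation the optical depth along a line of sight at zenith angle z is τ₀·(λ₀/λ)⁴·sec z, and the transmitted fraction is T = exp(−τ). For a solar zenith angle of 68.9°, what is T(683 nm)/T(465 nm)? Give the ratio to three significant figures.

Airmass: sec 68.9° = 2.7778.
τ(683 nm) = 0.0921 × (560/683)⁴ × 2.7778 = 0.0921 × 0.4519 × 2.7778 = 0.1156.
τ(465 nm) = 0.0921 × (560/465)⁴ × 2.7778 = 0.0921 × 2.1035 × 2.7778 = 0.5381.
T(683)/T(465) = exp(τ_B − τ_A) = exp(0.4225) = 1.5258.

1.53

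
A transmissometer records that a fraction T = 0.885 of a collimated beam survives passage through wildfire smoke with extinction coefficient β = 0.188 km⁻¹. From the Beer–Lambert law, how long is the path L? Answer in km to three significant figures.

Beer–Lambert: T = exp(−βL) ⇒ L = −ln(T)/β = −ln(0.885)/0.188 = 0.1222/0.188 = 0.6498 km.

0.650 km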